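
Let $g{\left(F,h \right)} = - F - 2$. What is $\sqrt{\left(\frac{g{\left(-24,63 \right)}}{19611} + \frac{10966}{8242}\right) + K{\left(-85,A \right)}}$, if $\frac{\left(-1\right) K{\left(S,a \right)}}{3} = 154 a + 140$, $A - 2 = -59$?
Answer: $\frac{\sqrt{18806975968456231231}}{26938977} \approx 160.98$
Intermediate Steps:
$g{\left(F,h \right)} = -2 - F$
$A = -57$ ($A = 2 - 59 = -57$)
$K{\left(S,a \right)} = -420 - 462 a$ ($K{\left(S,a \right)} = - 3 \left(154 a + 140\right) = - 3 \left(140 + 154 a\right) = -420 - 462 a$)
$\sqrt{\left(\frac{g{\left(-24,63 \right)}}{19611} + \frac{10966}{8242}\right) + K{\left(-85,A \right)}} = \sqrt{\left(\frac{-2 - -24}{19611} + \frac{10966}{8242}\right) - -25914} = \sqrt{\left(\left(-2 + 24\right) \frac{1}{19611} + 10966 \cdot \frac{1}{8242}\right) + \left(-420 + 26334\right)} = \sqrt{\left(22 \cdot \frac{1}{19611} + \frac{5483}{4121}\right) + 25914} = \sqrt{\left(\frac{22}{19611} + \frac{5483}{4121}\right) + 25914} = \sqrt{\frac{107617775}{80816931} + 25914} = \sqrt{\frac{2094397567709}{80816931}} = \frac{\sqrt{18806975968456231231}}{26938977}$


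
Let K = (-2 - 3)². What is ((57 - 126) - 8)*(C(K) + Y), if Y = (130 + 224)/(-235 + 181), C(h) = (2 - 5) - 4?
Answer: 9394/9 ≈ 1043.8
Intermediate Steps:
K = 25 (K = (-5)² = 25)
C(h) = -7 (C(h) = -3 - 4 = -7)
Y = -59/9 (Y = 354/(-54) = 354*(-1/54) = -59/9 ≈ -6.5556)
((57 - 126) - 8)*(C(K) + Y) = ((57 - 126) - 8)*(-7 - 59/9) = (-69 - 8)*(-122/9) = -77*(-122/9) = 9394/9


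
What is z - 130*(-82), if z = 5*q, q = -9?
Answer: 10615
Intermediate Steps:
z = -45 (z = 5*(-9) = -45)
z - 130*(-82) = -45 - 130*(-82) = -45 + 10660 = 10615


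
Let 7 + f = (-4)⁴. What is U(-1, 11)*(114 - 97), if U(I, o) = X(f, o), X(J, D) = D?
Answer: 187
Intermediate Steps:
f = 249 (f = -7 + (-4)⁴ = -7 + 256 = 249)
U(I, o) = o
U(-1, 11)*(114 - 97) = 11*(114 - 97) = 11*17 = 187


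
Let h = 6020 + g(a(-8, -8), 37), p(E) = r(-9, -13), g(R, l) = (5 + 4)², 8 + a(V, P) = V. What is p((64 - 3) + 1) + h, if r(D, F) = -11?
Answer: 6090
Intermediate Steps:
a(V, P) = -8 + V
g(R, l) = 81 (g(R, l) = 9² = 81)
p(E) = -11
h = 6101 (h = 6020 + 81 = 6101)
p((64 - 3) + 1) + h = -11 + 6101 = 6090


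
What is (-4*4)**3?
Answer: -4096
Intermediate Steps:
(-4*4)**3 = (-16)**3 = -4096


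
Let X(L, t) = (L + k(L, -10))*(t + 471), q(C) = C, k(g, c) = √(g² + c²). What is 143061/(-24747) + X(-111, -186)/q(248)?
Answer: -272783491/2045752 + 285*√12421/248 ≈ -5.2643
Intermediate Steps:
k(g, c) = √(c² + g²)
X(L, t) = (471 + t)*(L + √(100 + L²)) (X(L, t) = (L + √((-10)² + L²))*(t + 471) = (L + √(100 + L²))*(471 + t) = (471 + t)*(L + √(100 + L²)))
143061/(-24747) + X(-111, -186)/q(248) = 143061/(-24747) + (471*(-111) + 471*√(100 + (-111)²) - 111*(-186) - 186*√(100 + (-111)²))/248 = 143061*(-1/24747) + (-52281 + 471*√(100 + 12321) + 20646 - 186*√(100 + 12321))*(1/248) = -47687/8249 + (-52281 + 471*√12421 + 20646 - 186*√12421)*(1/248) = -47687/8249 + (-31635 + 285*√12421)*(1/248) = -47687/8249 + (-31635/248 + 285*√12421/248) = -272783491/2045752 + 285*√12421/248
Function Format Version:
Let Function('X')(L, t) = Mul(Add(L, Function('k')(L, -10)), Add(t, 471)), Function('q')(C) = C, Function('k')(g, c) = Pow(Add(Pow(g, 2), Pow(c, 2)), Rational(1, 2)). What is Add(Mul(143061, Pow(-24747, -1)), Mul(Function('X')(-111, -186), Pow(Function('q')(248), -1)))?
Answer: Add(Rational(-272783491, 2045752), Mul(Rational(285, 248), Pow(12421, Rational(1, 2)))) ≈ -5.2643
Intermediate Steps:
Function('k')(g, c) = Pow(Add(Pow(c, 2), Pow(g, 2)), Rational(1, 2))
Function('X')(L, t) = Mul(Add(471, t), Add(L, Pow(Add(100, Pow(L, 2)), Rational(1, 2)))) (Function('X')(L, t) = Mul(Add(L, Pow(Add(Pow(-10, 2), Pow(L, 2)), Rational(1, 2))), Add(t, 471)) = Mul(Add(L, Pow(Add(100, Pow(L, 2)), Rational(1, 2))), Add(471, t)) = Mul(Add(471, t), Add(L, Pow(Add(100, Pow(L, 2)), Rational(1, 2)))))
Add(Mul(143061, Pow(-24747, -1)), Mul(Function('X')(-111, -186), Pow(Function('q')(248), -1))) = Add(Mul(143061, Pow(-24747, -1)), Mul(Add(Mul(471, -111), Mul(471, Pow(Add(100, Pow(-111, 2)), Rational(1, 2))), Mul(-111, -186), Mul(-186, Pow(Add(100, Pow(-111, 2)), Rational(1, 2)))), Pow(248, -1))) = Add(Mul(143061, Rational(-1, 24747)), Mul(Add(-52281, Mul(471, Pow(Add(100, 12321), Rational(1, 2))), 20646, Mul(-186, Pow(Add(100, 12321), Rational(1, 2)))), Rational(1, 248))) = Add(Rational(-47687, 8249), Mul(Add(-52281, Mul(471, Pow(12421, Rational(1, 2))), 20646, Mul(-186, Pow(12421, Rational(1, 2)))), Rational(1, 248))) = Add(Rational(-47687, 8249), Mul(Add(-31635, Mul(285, Pow(12421, Rational(1, 2)))), Rational(1, 248))) = Add(Rational(-47687, 8249), Add(Rational(-31635, 248), Mul(Rational(285, 248), Pow(12421, Rational(1, 2))))) = Add(Rational(-272783491, 2045752), Mul(Rational(285, 248), Pow(12421, Rational(1, 2))))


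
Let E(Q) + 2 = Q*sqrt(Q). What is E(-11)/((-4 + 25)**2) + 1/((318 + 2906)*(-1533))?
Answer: -470725/103790232 - 11*I*sqrt(11)/441 ≈ -0.0045353 - 0.082728*I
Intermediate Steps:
E(Q) = -2 + Q**(3/2) (E(Q) = -2 + Q*sqrt(Q) = -2 + Q**(3/2))
E(-11)/((-4 + 25)**2) + 1/((318 + 2906)*(-1533)) = (-2 + (-11)**(3/2))/((-4 + 25)**2) + 1/((318 + 2906)*(-1533)) = (-2 - 11*I*sqrt(11))/(21**2) - 1/1533/3224 = (-2 - 11*I*sqrt(11))/441 + (1/3224)*(-1/1533) = (-2 - 11*I*sqrt(11))*(1/441) - 1/4942392 = (-2/441 - 11*I*sqrt(11)/441) - 1/4942392 = -470725/103790232 - 11*I*sqrt(11)/441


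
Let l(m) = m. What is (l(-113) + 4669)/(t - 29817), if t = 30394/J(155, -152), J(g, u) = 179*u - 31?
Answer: -124100884/812215657 ≈ -0.15279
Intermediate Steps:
J(g, u) = -31 + 179*u
t = -30394/27239 (t = 30394/(-31 + 179*(-152)) = 30394/(-31 - 27208) = 30394/(-27239) = 30394*(-1/27239) = -30394/27239 ≈ -1.1158)
(l(-113) + 4669)/(t - 29817) = (-113 + 4669)/(-30394/27239 - 29817) = 4556/(-812215657/27239) = 4556*(-27239/812215657) = -124100884/812215657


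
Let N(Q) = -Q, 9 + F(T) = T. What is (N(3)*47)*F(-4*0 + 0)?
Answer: 1269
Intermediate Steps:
F(T) = -9 + T
(N(3)*47)*F(-4*0 + 0) = (-1*3*47)*(-9 + (-4*0 + 0)) = (-3*47)*(-9 + (0 + 0)) = -141*(-9 + 0) = -141*(-9) = 1269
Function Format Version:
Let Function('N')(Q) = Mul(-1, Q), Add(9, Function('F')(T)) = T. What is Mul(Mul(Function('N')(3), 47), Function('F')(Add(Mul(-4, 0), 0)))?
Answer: 1269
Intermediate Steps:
Function('F')(T) = Add(-9, T)
Mul(Mul(Function('N')(3), 47), Function('F')(Add(Mul(-4, 0), 0))) = Mul(Mul(Mul(-1, 3), 47), Add(-9, Add(Mul(-4, 0), 0))) = Mul(Mul(-3, 47), Add(-9, Add(0, 0))) = Mul(-141, Add(-9, 0)) = Mul(-141, -9) = 1269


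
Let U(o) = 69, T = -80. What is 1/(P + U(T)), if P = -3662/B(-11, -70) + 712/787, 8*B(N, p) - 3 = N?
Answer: 787/2937009 ≈ 0.00026796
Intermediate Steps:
B(N, p) = 3/8 + N/8
P = 2882706/787 (P = -3662/(3/8 + (⅛)*(-11)) + 712/787 = -3662/(3/8 - 11/8) + 712*(1/787) = -3662/(-1) + 712/787 = -3662*(-1) + 712/787 = 3662 + 712/787 = 2882706/787 ≈ 3662.9)
1/(P + U(T)) = 1/(2882706/787 + 69) = 1/(2937009/787) = 787/2937009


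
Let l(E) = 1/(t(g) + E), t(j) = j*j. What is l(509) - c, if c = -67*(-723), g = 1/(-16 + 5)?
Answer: -2983481069/61590 ≈ -48441.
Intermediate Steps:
g = -1/11 (g = 1/(-11) = -1/11 ≈ -0.090909)
t(j) = j²
l(E) = 1/(1/121 + E) (l(E) = 1/((-1/11)² + E) = 1/(1/121 + E))
c = 48441
l(509) - c = 121/(1 + 121*509) - 1*48441 = 121/(1 + 61589) - 48441 = 121/61590 - 48441 = -2983481069/61590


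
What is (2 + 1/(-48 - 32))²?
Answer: 25281/6400 ≈ 3.9502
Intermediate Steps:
(2 + 1/(-48 - 32))² = (2 + 1/(-80))² = (2 - 1/80)² = (159/80)² = 25281/6400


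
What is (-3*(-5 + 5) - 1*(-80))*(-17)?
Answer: -1360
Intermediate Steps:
(-3*(-5 + 5) - 1*(-80))*(-17) = (-3*0 + 80)*(-17) = (0 + 80)*(-17) = 80*(-17) = -1360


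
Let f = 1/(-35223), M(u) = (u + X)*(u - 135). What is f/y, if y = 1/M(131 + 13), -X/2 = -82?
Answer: -924/11741 ≈ -0.078699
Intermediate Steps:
X = 164 (X = -2*(-82) = 164)
M(u) = (-135 + u)*(164 + u) (M(u) = (u + 164)*(u - 135) = (164 + u)*(-135 + u) = (-135 + u)*(164 + u))
f = -1/35223 ≈ -2.8391e-5
y = 1/2772 (y = 1/(-22140 + (131 + 13)² + 29*(131 + 13)) = 1/(-22140 + 144² + 29*144) = 1/(-22140 + 20736 + 4176) = 1/2772 ≈ 0.00036075)
f/y = -1/(35223*1/2772) = -1/35223*2772 = -924/11741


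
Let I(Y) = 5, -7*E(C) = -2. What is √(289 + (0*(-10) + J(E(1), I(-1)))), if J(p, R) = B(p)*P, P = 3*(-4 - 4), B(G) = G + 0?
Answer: 5*√553/7 ≈ 16.797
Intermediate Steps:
B(G) = G
E(C) = 2/7 (E(C) = -⅐*(-2) = 2/7)
P = -24 (P = 3*(-8) = -24)
J(p, R) = -24*p (J(p, R) = p*(-24) = -24*p)
√(289 + (0*(-10) + J(E(1), I(-1)))) = √(289 + (0*(-10) - 24*2/7)) = √(289 + (0 - 48/7)) = √(289 - 48/7) = √(1975/7) = 5*√553/7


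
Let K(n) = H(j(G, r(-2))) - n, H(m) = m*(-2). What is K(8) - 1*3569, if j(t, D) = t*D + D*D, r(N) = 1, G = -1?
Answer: -3577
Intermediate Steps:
j(t, D) = D² + D*t (j(t, D) = D*t + D² = D² + D*t)
H(m) = -2*m
K(n) = -n (K(n) = -2*(1 - 1) - n = -2*0 - n = 0 - n = -n)
K(8) - 1*3569 = -1*8 - 1*3569 = -8 - 3569 = -3577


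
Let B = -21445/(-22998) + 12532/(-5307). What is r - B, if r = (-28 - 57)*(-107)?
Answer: 370074220997/40683462 ≈ 9096.4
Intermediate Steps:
r = 9095 (r = -85*(-107) = 9095)
B = -58134107/40683462 (B = -21445*(-1/22998) + 12532*(-1/5307) = 21445/22998 - 12532/5307 = -58134107/40683462 ≈ -1.4289)
r - B = 9095 - 1*(-58134107/40683462) = 9095 + 58134107/40683462 = 370074220997/40683462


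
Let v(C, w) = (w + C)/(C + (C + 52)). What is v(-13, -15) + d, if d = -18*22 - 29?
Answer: -5539/13 ≈ -426.08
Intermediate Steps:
v(C, w) = (C + w)/(52 + 2*C) (v(C, w) = (C + w)/(C + (52 + C)) = (C + w)/(52 + 2*C))
d = -425 (d = -396 - 29 = -425)
v(-13, -15) + d = (-13 - 15)/(2*(26 - 13)) - 425 = (½)*(-28)/13 - 425 = (½)*(1/13)*(-28) - 425 = -14/13 - 425 = -5539/13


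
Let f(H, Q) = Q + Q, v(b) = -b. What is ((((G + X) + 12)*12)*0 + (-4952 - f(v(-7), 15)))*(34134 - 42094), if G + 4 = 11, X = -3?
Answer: 39656720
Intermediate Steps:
G = 7 (G = -4 + 11 = 7)
f(H, Q) = 2*Q
((((G + X) + 12)*12)*0 + (-4952 - f(v(-7), 15)))*(34134 - 42094) = ((((7 - 3) + 12)*12)*0 + (-4952 - 2*15))*(34134 - 42094) = (((4 + 12)*12)*0 + (-4952 - 1*30))*(-7960) = ((16*12)*0 + (-4952 - 30))*(-7960) = (192*0 - 4982)*(-7960) = (0 - 4982)*(-7960) = -4982*(-7960) = 39656720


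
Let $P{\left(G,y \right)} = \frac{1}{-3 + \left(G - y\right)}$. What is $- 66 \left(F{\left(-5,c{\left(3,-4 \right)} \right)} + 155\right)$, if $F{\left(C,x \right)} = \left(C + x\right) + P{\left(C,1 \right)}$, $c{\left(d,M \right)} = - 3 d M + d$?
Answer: $- \frac{37400}{3} \approx -12467.0$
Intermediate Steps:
$P{\left(G,y \right)} = \frac{1}{-3 + G - y}$
$c{\left(d,M \right)} = d - 3 M d$ ($c{\left(d,M \right)} = - 3 M d + d = d - 3 M d$)
$F{\left(C,x \right)} = C + x - \frac{1}{4 - C}$ ($F{\left(C,x \right)} = \left(C + x\right) - \frac{1}{3 + 1 - C} = \left(C + x\right) - \frac{1}{4 - C} = C + x - \frac{1}{4 - C}$)
$- 66 \left(F{\left(-5,c{\left(3,-4 \right)} \right)} + 155\right) = - 66 \left(\frac{-1 + \left(4 - -5\right) \left(-5 + 3 \left(1 - -12\right)\right)}{4 - -5} + 155\right) = - 66 \left(\frac{-1 + \left(4 + 5\right) \left(-5 + 3 \left(1 + 12\right)\right)}{4 + 5} + 155\right) = - 66 \left(\frac{-1 + 9 \left(-5 + 3 \cdot 13\right)}{9} + 155\right) = - 66 \left(\frac{-1 + 9 \left(-5 + 39\right)}{9} + 155\right) = - 66 \left(\frac{-1 + 9 \cdot 34}{9} + 155\right) = - 66 \left(\frac{-1 + 306}{9} + 155\right) = - 66 \left(\frac{1}{9} \cdot 305 + 155\right) = - 66 \left(\frac{305}{9} + 155\right) = \left(-66\right) \frac{1700}{9} = - \frac{37400}{3}$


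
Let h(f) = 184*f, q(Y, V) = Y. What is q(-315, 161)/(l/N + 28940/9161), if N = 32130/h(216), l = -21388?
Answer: 572333475/48063761716 ≈ 0.011908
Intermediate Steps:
N = 595/736 (N = 32130/((184*216)) = 32130/39744 = 32130*(1/39744) = 595/736 ≈ 0.80842)
q(-315, 161)/(l/N + 28940/9161) = -315/(-21388/595/736 + 28940/9161) = -315/(-21388*736/595 + 28940*(1/9161)) = -315/(-15741568/595 + 28940/9161) = -315/(-144191285148/5450795) = -315*(-5450795/144191285148) = 572333475/48063761716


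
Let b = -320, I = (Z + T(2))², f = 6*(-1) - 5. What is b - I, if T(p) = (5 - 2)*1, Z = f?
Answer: -384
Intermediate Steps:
f = -11 (f = -6 - 5 = -11)
Z = -11
T(p) = 3 (T(p) = 3*1 = 3)
I = 64 (I = (-11 + 3)² = (-8)² = 64)
b - I = -320 - 1*64 = -320 - 64 = -384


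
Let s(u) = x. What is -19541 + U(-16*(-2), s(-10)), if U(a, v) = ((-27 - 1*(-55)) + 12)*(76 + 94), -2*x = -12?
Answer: -12741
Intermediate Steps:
x = 6 (x = -1/2*(-12) = 6)
s(u) = 6
U(a, v) = 6800 (U(a, v) = ((-27 + 55) + 12)*170 = (28 + 12)*170 = 40*170 = 6800)
-19541 + U(-16*(-2), s(-10)) = -19541 + 6800 = -12741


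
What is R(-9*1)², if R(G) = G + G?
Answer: 324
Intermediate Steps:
R(G) = 2*G
R(-9*1)² = (2*(-9*1))² = (2*(-9))² = (-18)² = 324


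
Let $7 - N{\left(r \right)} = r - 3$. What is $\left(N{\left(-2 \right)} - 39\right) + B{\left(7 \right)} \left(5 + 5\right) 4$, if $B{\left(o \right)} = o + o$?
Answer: $533$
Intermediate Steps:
$N{\left(r \right)} = 10 - r$ ($N{\left(r \right)} = 7 - \left(r - 3\right) = 7 - \left(-3 + r\right) = 10 - r$)
$B{\left(o \right)} = 2 o$
$\left(N{\left(-2 \right)} - 39\right) + B{\left(7 \right)} \left(5 + 5\right) 4 = \left(\left(10 - -2\right) - 39\right) + 2 \cdot 7 \left(5 + 5\right) 4 = \left(\left(10 + 2\right) - 39\right) + 14 \cdot 10 \cdot 4 = \left(12 - 39\right) + 14 \cdot 40 = -27 + 560 = 533$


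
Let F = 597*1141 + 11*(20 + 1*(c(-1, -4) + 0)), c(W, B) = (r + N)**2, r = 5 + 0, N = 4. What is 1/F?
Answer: 1/682288 ≈ 1.4657e-6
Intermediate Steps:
r = 5
c(W, B) = 81 (c(W, B) = (5 + 4)**2 = 9**2 = 81)
F = 682288 (F = 597*1141 + 11*(20 + 1*(81 + 0)) = 681177 + 11*(20 + 1*81) = 681177 + 11*(20 + 81) = 681177 + 11*101 = 681177 + 1111 = 682288)
1/F = 1/682288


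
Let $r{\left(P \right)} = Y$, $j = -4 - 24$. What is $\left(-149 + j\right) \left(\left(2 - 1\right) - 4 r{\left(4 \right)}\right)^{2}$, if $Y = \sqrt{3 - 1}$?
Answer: $-5841 + 1416 \sqrt{2} \approx -3838.5$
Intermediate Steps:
$j = -28$ ($j = -4 - 24 = -28$)
$Y = \sqrt{2} \approx 1.4142$
$r{\left(P \right)} = \sqrt{2}$
$\left(-149 + j\right) \left(\left(2 - 1\right) - 4 r{\left(4 \right)}\right)^{2} = \left(-149 - 28\right) \left(\left(2 - 1\right) - 4 \sqrt{2}\right)^{2} = - 177 \left(1 - 4 \sqrt{2}\right)^{2}$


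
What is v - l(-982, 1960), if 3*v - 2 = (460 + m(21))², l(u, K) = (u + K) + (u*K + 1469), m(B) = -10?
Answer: 5969321/3 ≈ 1.9898e+6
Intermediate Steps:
l(u, K) = 1469 + K + u + K*u (l(u, K) = (K + u) + (K*u + 1469) = (K + u) + (1469 + K*u) = 1469 + K + u + K*u)
v = 202502/3 (v = ⅔ + (460 - 10)²/3 = ⅔ + (⅓)*450² = ⅔ + (⅓)*202500 = ⅔ + 67500 = 202502/3 ≈ 67501.)
v - l(-982, 1960) = 202502/3 - (1469 + 1960 - 982 + 1960*(-982)) = 202502/3 - (1469 + 1960 - 982 - 1924720) = 202502/3 - 1*(-1922273) = 202502/3 + 1922273 = 5969321/3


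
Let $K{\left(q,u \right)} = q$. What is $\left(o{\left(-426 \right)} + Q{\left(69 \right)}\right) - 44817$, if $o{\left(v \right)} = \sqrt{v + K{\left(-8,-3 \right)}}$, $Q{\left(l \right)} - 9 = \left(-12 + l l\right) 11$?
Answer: $7431 + i \sqrt{434} \approx 7431.0 + 20.833 i$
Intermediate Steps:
$Q{\left(l \right)} = -123 + 11 l^{2}$ ($Q{\left(l \right)} = 9 + \left(-12 + l l\right) 11 = 9 + \left(-12 + l^{2}\right) 11 = 9 + \left(-132 + 11 l^{2}\right) = -123 + 11 l^{2}$)
$o{\left(v \right)} = \sqrt{-8 + v}$ ($o{\left(v \right)} = \sqrt{v - 8} = \sqrt{-8 + v}$)
$\left(o{\left(-426 \right)} + Q{\left(69 \right)}\right) - 44817 = \left(\sqrt{-8 - 426} - \left(123 - 11 \cdot 69^{2}\right)\right) - 44817 = \left(\sqrt{-434} + \left(-123 + 11 \cdot 4761\right)\right) - 44817 = \left(i \sqrt{434} + \left(-123 + 52371\right)\right) - 44817 = \left(i \sqrt{434} + 52248\right) - 44817 = \left(52248 + i \sqrt{434}\right) - 44817 = 7431 + i \sqrt{434}$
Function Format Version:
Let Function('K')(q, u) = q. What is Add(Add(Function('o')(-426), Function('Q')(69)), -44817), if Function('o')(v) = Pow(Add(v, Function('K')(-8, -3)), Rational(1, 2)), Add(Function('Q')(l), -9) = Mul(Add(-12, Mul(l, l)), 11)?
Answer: Add(7431, Mul(I, Pow(434, Rational(1, 2)))) ≈ Add(7431.0, Mul(20.833, I))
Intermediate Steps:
Function('Q')(l) = Add(-123, Mul(11, Pow(l, 2))) (Function('Q')(l) = Add(9, Mul(Add(-12, Mul(l, l)), 11)) = Add(9, Mul(Add(-12, Pow(l, 2)), 11)) = Add(9, Add(-132, Mul(11, Pow(l, 2)))) = Add(-123, Mul(11, Pow(l, 2))))
Function('o')(v) = Pow(Add(-8, v), Rational(1, 2)) (Function('o')(v) = Pow(Add(v, -8), Rational(1, 2)) = Pow(Add(-8, v), Rational(1, 2)))
Add(Add(Function('o')(-426), Function('Q')(69)), -44817) = Add(Add(Pow(Add(-8, -426), Rational(1, 2)), Add(-123, Mul(11, Pow(69, 2)))), -44817) = Add(Add(Pow(-434, Rational(1, 2)), Add(-123, Mul(11, 4761))), -44817) = Add(Add(Mul(I, Pow(434, Rational(1, 2))), Add(-123, 52371)), -44817) = Add(Add(Mul(I, Pow(434, Rational(1, 2))), 52248), -44817) = Add(Add(52248, Mul(I, Pow(434, Rational(1, 2)))), -44817) = Add(7431, Mul(I, Pow(434, Rational(1, 2))))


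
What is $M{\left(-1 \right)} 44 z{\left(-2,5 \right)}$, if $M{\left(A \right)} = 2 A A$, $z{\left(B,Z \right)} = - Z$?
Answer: $-440$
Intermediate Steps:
$M{\left(A \right)} = 2 A^{2}$
$M{\left(-1 \right)} 44 z{\left(-2,5 \right)} = 2 \left(-1\right)^{2} \cdot 44 \left(\left(-1\right) 5\right) = 2 \cdot 1 \cdot 44 \left(-5\right) = 2 \cdot 44 \left(-5\right) = 88 \left(-5\right) = -440$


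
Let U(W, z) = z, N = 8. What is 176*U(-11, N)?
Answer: 1408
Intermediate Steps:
176*U(-11, N) = 176*8 = 1408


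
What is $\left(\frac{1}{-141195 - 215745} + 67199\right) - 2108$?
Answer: $\frac{23233581539}{356940} \approx 65091.0$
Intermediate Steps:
$\left(\frac{1}{-141195 - 215745} + 67199\right) - 2108 = \left(\frac{1}{-356940} + 67199\right) + \left(-107593 + 105485\right) = \left(- \frac{1}{356940} + 67199\right) - 2108 = \frac{23986011059}{356940} - 2108 = \frac{23233581539}{356940}$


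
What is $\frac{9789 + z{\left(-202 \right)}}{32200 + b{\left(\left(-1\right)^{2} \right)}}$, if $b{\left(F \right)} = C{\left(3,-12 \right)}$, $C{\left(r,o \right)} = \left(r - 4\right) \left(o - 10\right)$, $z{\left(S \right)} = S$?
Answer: $\frac{9587}{32222} \approx 0.29753$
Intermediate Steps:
$C{\left(r,o \right)} = \left(-10 + o\right) \left(-4 + r\right)$ ($C{\left(r,o \right)} = \left(-4 + r\right) \left(-10 + o\right) = \left(-10 + o\right) \left(-4 + r\right)$)
$b{\left(F \right)} = 22$ ($b{\left(F \right)} = 40 - 30 - -48 - 36 = 40 - 30 + 48 - 36 = 22$)
$\frac{9789 + z{\left(-202 \right)}}{32200 + b{\left(\left(-1\right)^{2} \right)}} = \frac{9789 - 202}{32200 + 22} = \frac{9587}{32222}$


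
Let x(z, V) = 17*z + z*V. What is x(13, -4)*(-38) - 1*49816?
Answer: -56238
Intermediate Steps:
x(z, V) = 17*z + V*z
x(13, -4)*(-38) - 1*49816 = (13*(17 - 4))*(-38) - 1*49816 = (13*13)*(-38) - 49816 = 169*(-38) - 49816 = -6422 - 49816 = -56238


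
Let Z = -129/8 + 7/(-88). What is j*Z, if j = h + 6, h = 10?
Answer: -2852/11 ≈ -259.27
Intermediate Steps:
j = 16 (j = 10 + 6 = 16)
Z = -713/44 (Z = -129*1/8 + 7*(-1/88) = -129/8 - 7/88 = -713/44 ≈ -16.205)
j*Z = 16*(-713/44) = -2852/11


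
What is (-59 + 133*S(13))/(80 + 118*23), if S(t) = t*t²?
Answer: 146071/1397 ≈ 104.56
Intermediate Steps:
S(t) = t³
(-59 + 133*S(13))/(80 + 118*23) = (-59 + 133*13³)/(80 + 118*23) = (-59 + 133*2197)/(80 + 2714) = (-59 + 292201)/2794 = 292142*(1/2794) = 146071/1397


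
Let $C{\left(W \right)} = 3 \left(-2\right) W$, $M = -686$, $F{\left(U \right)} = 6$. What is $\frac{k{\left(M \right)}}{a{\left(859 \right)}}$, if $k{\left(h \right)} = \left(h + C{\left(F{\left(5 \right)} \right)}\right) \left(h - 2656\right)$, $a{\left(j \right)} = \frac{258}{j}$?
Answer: $\frac{345450286}{43} \approx 8.0337 \cdot 10^{6}$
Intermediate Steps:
$C{\left(W \right)} = - 6 W$
$k{\left(h \right)} = \left(-2656 + h\right) \left(-36 + h\right)$ ($k{\left(h \right)} = \left(h - 36\right) \left(h - 2656\right) = \left(h - 36\right) \left(-2656 + h\right) = \left(-36 + h\right) \left(-2656 + h\right) = \left(-2656 + h\right) \left(-36 + h\right)$)
$\frac{k{\left(M \right)}}{a{\left(859 \right)}} = \frac{95616 + \left(-686\right)^{2} - -1846712}{258 \cdot \frac{1}{859}} = \frac{95616 + 470596 + 1846712}{258 \cdot \frac{1}{859}} = \frac{2412924}{\frac{258}{859}} = 2412924 \cdot \frac{859}{258} = \frac{345450286}{43}$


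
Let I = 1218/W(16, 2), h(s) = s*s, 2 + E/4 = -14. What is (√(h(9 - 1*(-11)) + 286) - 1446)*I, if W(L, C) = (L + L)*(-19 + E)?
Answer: 440307/664 - 4263*√14/1328 ≈ 651.10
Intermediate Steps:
E = -64 (E = -8 + 4*(-14) = -8 - 56 = -64)
W(L, C) = -166*L (W(L, C) = (L + L)*(-19 - 64) = (2*L)*(-83) = -166*L)
h(s) = s²
I = -609/1328 (I = 1218/((-166*16)) = 1218/(-2656) = 1218*(-1/2656) = -609/1328 ≈ -0.45858)
(√(h(9 - 1*(-11)) + 286) - 1446)*I = (√((9 - 1*(-11))² + 286) - 1446)*(-609/1328) = (√((9 + 11)² + 286) - 1446)*(-609/1328) = (√(20² + 286) - 1446)*(-609/1328) = (√(400 + 286) - 1446)*(-609/1328) = (√686 - 1446)*(-609/1328) = (7*√14 - 1446)*(-609/1328) = (-1446 + 7*√14)*(-609/1328) = 440307/664 - 4263*√14/1328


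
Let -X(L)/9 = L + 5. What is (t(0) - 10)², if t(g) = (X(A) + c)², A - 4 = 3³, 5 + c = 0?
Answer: 11713949361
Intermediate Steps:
c = -5 (c = -5 + 0 = -5)
A = 31 (A = 4 + 3³ = 4 + 27 = 31)
X(L) = -45 - 9*L (X(L) = -9*(L + 5) = -9*(5 + L) = -45 - 9*L)
t(g) = 108241 (t(g) = ((-45 - 9*31) - 5)² = ((-45 - 279) - 5)² = (-324 - 5)² = (-329)² = 108241)
(t(0) - 10)² = (108241 - 10)² = 108231² = 11713949361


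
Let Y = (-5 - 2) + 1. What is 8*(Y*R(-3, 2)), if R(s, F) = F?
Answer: -96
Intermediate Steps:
Y = -6 (Y = -7 + 1 = -6)
8*(Y*R(-3, 2)) = 8*(-6*2) = 8*(-12) = -96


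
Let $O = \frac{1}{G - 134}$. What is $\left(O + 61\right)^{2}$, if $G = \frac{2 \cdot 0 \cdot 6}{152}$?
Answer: $\frac{66797929}{17956} \approx 3720.1$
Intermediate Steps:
$G = 0$ ($G = 0 \cdot 6 \cdot \frac{1}{152} = 0 \cdot \frac{1}{152} = 0$)
$O = - \frac{1}{134}$ ($O = \frac{1}{0 - 134} = \frac{1}{-134} = - \frac{1}{134} \approx -0.0074627$)
$\left(O + 61\right)^{2} = \left(- \frac{1}{134} + 61\right)^{2} = \left(\frac{8173}{134}\right)^{2} = \frac{66797929}{17956}$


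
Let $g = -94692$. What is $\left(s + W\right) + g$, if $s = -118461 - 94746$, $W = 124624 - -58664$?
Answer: $-124611$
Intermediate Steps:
$W = 183288$ ($W = 124624 + 58664 = 183288$)
$s = -213207$
$\left(s + W\right) + g = \left(-213207 + 183288\right) - 94692 = -29919 - 94692 = -124611$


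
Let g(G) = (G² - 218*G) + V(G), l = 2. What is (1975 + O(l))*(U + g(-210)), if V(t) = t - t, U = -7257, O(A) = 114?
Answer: 172599447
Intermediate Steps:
V(t) = 0
g(G) = G² - 218*G (g(G) = (G² - 218*G) + 0 = G² - 218*G)
(1975 + O(l))*(U + g(-210)) = (1975 + 114)*(-7257 - 210*(-218 - 210)) = 2089*(-7257 - 210*(-428)) = 2089*(-7257 + 89880) = 2089*82623 = 172599447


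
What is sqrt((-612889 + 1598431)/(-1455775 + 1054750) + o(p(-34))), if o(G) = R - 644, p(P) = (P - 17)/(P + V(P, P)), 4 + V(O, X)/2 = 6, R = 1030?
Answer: 862*sqrt(368943)/26735 ≈ 19.584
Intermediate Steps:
V(O, X) = 4 (V(O, X) = -8 + 2*6 = -8 + 12 = 4)
p(P) = (-17 + P)/(4 + P) (p(P) = (P - 17)/(P + 4) = (-17 + P)/(4 + P))
o(G) = 386 (o(G) = 1030 - 644 = 386)
sqrt((-612889 + 1598431)/(-1455775 + 1054750) + o(p(-34))) = sqrt((-612889 + 1598431)/(-1455775 + 1054750) + 386) = sqrt(985542/(-401025) + 386) = sqrt(985542*(-1/401025) + 386) = sqrt(-328514/133675 + 386) = sqrt(51270036/133675) = 862*sqrt(368943)/26735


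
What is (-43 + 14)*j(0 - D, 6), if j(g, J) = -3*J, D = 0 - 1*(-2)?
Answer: 522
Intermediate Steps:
D = 2 (D = 0 + 2 = 2)
(-43 + 14)*j(0 - D, 6) = (-43 + 14)*(-3*6) = -29*(-18) = 522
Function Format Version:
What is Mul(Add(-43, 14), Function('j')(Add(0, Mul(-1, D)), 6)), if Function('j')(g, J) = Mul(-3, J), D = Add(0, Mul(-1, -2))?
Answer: 522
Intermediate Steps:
D = 2 (D = Add(0, 2) = 2)
Mul(Add(-43, 14), Function('j')(Add(0, Mul(-1, D)), 6)) = Mul(Add(-43, 14), Mul(-3, 6)) = Mul(-29, -18) = 522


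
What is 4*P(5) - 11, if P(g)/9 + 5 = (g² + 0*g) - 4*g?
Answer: -11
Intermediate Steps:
P(g) = -45 - 36*g + 9*g² (P(g) = -45 + 9*((g² + 0*g) - 4*g) = -45 + 9*((g² + 0) - 4*g) = -45 + 9*(g² - 4*g) = -45 + (-36*g + 9*g²) = -45 - 36*g + 9*g²)
4*P(5) - 11 = 4*(-45 - 36*5 + 9*5²) - 11 = 4*(-45 - 180 + 9*25) - 11 = 4*(-45 - 180 + 225) - 11 = 4*0 - 11 = 0 - 11 = -11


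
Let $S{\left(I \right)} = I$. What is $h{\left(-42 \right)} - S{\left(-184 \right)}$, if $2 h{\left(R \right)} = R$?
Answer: $163$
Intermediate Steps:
$h{\left(R \right)} = \frac{R}{2}$
$h{\left(-42 \right)} - S{\left(-184 \right)} = \frac{1}{2} \left(-42\right) - -184 = -21 + 184 = 163$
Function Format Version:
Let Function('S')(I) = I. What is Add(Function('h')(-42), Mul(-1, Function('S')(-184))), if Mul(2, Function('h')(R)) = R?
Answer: 163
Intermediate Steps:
Function('h')(R) = Mul(Rational(1, 2), R)
Add(Function('h')(-42), Mul(-1, Function('S')(-184))) = Add(Mul(Rational(1, 2), -42), Mul(-1, -184)) = Add(-21, 184) = 163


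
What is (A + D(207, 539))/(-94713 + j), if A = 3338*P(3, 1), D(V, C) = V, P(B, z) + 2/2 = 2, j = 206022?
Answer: 3545/111309 ≈ 0.031848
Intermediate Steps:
P(B, z) = 1 (P(B, z) = -1 + 2 = 1)
A = 3338 (A = 3338*1 = 3338)
(A + D(207, 539))/(-94713 + j) = (3338 + 207)/(-94713 + 206022) = 3545/111309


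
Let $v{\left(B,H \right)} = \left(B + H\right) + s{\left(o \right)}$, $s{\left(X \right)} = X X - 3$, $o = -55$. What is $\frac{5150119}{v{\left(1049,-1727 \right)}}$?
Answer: $\frac{5150119}{2344} \approx 2197.1$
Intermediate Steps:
$s{\left(X \right)} = -3 + X^{2}$ ($s{\left(X \right)} = X^{2} - 3 = -3 + X^{2}$)
$v{\left(B,H \right)} = 3022 + B + H$ ($v{\left(B,H \right)} = \left(B + H\right) - \left(3 - \left(-55\right)^{2}\right) = \left(B + H\right) + \left(-3 + 3025\right) = \left(B + H\right) + 3022 = 3022 + B + H$)
$\frac{5150119}{v{\left(1049,-1727 \right)}} = \frac{5150119}{3022 + 1049 - 1727} = \frac{5150119}{2344}$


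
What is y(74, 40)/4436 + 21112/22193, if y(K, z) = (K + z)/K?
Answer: 3466419785/3642581476 ≈ 0.95164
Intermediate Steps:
y(K, z) = (K + z)/K
y(74, 40)/4436 + 21112/22193 = ((74 + 40)/74)/4436 + 21112/22193 = ((1/74)*114)*(1/4436) + 21112*(1/22193) = (57/37)*(1/4436) + 21112/22193 = 57/164132 + 21112/22193 = 3466419785/3642581476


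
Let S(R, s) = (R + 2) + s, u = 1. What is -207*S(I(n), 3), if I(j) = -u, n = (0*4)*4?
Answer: -828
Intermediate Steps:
n = 0 (n = 0*4 = 0)
I(j) = -1 (I(j) = -1*1 = -1)
S(R, s) = 2 + R + s (S(R, s) = (2 + R) + s = 2 + R + s)
-207*S(I(n), 3) = -207*(2 - 1 + 3) = -207*4 = -828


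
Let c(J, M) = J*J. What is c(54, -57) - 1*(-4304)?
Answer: 7220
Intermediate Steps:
c(J, M) = J²
c(54, -57) - 1*(-4304) = 54² - 1*(-4304) = 2916 + 4304 = 7220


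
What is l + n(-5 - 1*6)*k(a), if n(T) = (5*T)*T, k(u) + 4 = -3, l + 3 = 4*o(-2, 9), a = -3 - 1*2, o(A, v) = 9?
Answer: -4202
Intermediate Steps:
a = -5 (a = -3 - 2 = -5)
l = 33 (l = -3 + 4*9 = -3 + 36 = 33)
k(u) = -7 (k(u) = -4 - 3 = -7)
n(T) = 5*T**2
l + n(-5 - 1*6)*k(a) = 33 + (5*(-5 - 1*6)**2)*(-7) = 33 + (5*(-5 - 6)**2)*(-7) = 33 + (5*(-11)**2)*(-7) = 33 + (5*121)*(-7) = 33 + 605*(-7) = 33 - 4235 = -4202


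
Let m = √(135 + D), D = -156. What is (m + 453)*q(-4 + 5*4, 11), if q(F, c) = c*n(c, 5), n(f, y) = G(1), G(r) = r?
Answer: 4983 + 11*I*√21 ≈ 4983.0 + 50.408*I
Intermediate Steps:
n(f, y) = 1
q(F, c) = c (q(F, c) = c*1 = c)
m = I*√21 (m = √(135 - 156) = √(-21) = I*√21 ≈ 4.5826*I)
(m + 453)*q(-4 + 5*4, 11) = (I*√21 + 453)*11 = (453 + I*√21)*11 = 4983 + 11*I*√21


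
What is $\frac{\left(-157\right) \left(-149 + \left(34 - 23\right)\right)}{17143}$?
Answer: $\frac{21666}{17143} \approx 1.2638$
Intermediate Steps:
$\frac{\left(-157\right) \left(-149 + \left(34 - 23\right)\right)}{17143} = - 157 \left(-149 + \left(34 - 23\right)\right) \frac{1}{17143} = - 157 \left(-149 + 11\right) \frac{1}{17143} = \left(-157\right) \left(-138\right) \frac{1}{17143} = 21666 \cdot \frac{1}{17143} = \frac{21666}{17143}$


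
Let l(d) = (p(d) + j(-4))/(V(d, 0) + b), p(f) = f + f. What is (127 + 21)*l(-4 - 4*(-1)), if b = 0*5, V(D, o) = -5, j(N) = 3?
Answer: -444/5 ≈ -88.800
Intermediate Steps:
p(f) = 2*f
b = 0
l(d) = -⅗ - 2*d/5 (l(d) = (2*d + 3)/(-5 + 0) = (3 + 2*d)/(-5) = (3 + 2*d)*(-⅕) = -⅗ - 2*d/5)
(127 + 21)*l(-4 - 4*(-1)) = (127 + 21)*(-⅗ - 2*(-4 - 4*(-1))/5) = 148*(-⅗ - 2*(-4 + 4)/5) = 148*(-⅗ - ⅖*0) = 148*(-⅗ + 0) = 148*(-⅗) = -444/5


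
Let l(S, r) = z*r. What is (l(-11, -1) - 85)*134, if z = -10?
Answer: -10050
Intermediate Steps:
l(S, r) = -10*r
(l(-11, -1) - 85)*134 = (-10*(-1) - 85)*134 = (10 - 85)*134 = -75*134 = -10050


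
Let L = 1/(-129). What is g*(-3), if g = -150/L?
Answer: -58050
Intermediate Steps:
L = -1/129 ≈ -0.0077519
g = 19350 (g = -150/(-1/129) = -150*(-129) = 19350)
g*(-3) = 19350*(-3) = -58050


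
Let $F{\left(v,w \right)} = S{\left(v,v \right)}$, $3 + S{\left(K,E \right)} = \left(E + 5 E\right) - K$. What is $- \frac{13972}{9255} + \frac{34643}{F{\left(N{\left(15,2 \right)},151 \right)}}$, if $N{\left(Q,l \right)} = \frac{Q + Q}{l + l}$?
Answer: $\frac{213425954}{212865} \approx 1002.6$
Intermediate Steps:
$N{\left(Q,l \right)} = \frac{Q}{l}$ ($N{\left(Q,l \right)} = \frac{2 Q}{2 l} = 2 Q \frac{1}{2 l} = \frac{Q}{l}$)
$S{\left(K,E \right)} = -3 - K + 6 E$ ($S{\left(K,E \right)} = -3 + \left(\left(E + 5 E\right) - K\right) = -3 + \left(6 E - K\right) = -3 + \left(- K + 6 E\right) = -3 - K + 6 E$)
$F{\left(v,w \right)} = -3 + 5 v$ ($F{\left(v,w \right)} = -3 - v + 6 v = -3 + 5 v$)
$- \frac{13972}{9255} + \frac{34643}{F{\left(N{\left(15,2 \right)},151 \right)}} = - \frac{13972}{9255} + \frac{34643}{-3 + 5 \cdot \frac{15}{2}} = - \frac{13972}{9255} + \frac{34643}{-3 + \frac{75}{2}} = - \frac{13972}{9255} + \frac{34643}{\frac{69}{2}} = - \frac{13972}{9255} + 34643 \cdot \frac{2}{69} = - \frac{13972}{9255} + \frac{69286}{69} = \frac{213425954}{212865}$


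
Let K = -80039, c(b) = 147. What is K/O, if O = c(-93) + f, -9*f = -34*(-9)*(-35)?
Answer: -80039/1337 ≈ -59.865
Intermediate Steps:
f = 1190 (f = -(-34*(-9))*(-35)/9 = -34*(-35) = -⅑*(-10710) = 1190)
O = 1337 (O = 147 + 1190 = 1337)
K/O = -80039/1337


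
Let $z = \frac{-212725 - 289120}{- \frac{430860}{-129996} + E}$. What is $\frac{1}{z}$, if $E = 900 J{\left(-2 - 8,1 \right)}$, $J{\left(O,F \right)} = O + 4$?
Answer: $\frac{11692459}{1087297377} \approx 0.010754$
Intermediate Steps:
$J{\left(O,F \right)} = 4 + O$
$E = -5400$ ($E = 900 \left(4 - 10\right) = 900 \left(-6\right) = -5400$)
$z = \frac{1087297377}{11692459}$ ($z = \frac{-212725 - 289120}{- \frac{430860}{-129996} - 5400} = - \frac{501845}{\left(-430860\right) \left(- \frac{1}{129996}\right) - 5400} = - \frac{501845}{\frac{35905}{10833} - 5400} = - \frac{501845}{- \frac{58462295}{10833}} = \left(-501845\right) \left(- \frac{10833}{58462295}\right) = \frac{1087297377}{11692459} \approx 92.991$)
$\frac{1}{z} = \frac{1}{\frac{1087297377}{11692459}} = \frac{11692459}{1087297377}$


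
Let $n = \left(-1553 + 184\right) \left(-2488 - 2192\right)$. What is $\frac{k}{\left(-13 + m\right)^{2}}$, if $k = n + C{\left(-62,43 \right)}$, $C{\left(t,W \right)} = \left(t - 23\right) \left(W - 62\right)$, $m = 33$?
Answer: $\frac{1281707}{80} \approx 16021.0$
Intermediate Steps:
$C{\left(t,W \right)} = \left(-62 + W\right) \left(-23 + t\right)$ ($C{\left(t,W \right)} = \left(-23 + t\right) \left(-62 + W\right) = \left(-62 + W\right) \left(-23 + t\right)$)
$n = 6406920$ ($n = \left(-1369\right) \left(-4680\right) = 6406920$)
$k = 6408535$ ($k = 6406920 + \left(1426 - -3844 - 989 + 43 \left(-62\right)\right) = 6406920 + \left(1426 + 3844 - 989 - 2666\right) = 6406920 + 1615 = 6408535$)
$\frac{k}{\left(-13 + m\right)^{2}} = \frac{6408535}{\left(-13 + 33\right)^{2}} = \frac{6408535}{20^{2}} = \frac{6408535}{400} = 6408535 \cdot \frac{1}{400} = \frac{1281707}{80}$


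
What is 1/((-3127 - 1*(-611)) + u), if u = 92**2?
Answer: 1/5948 ≈ 0.00016812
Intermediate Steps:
u = 8464
1/((-3127 - 1*(-611)) + u) = 1/((-3127 - 1*(-611)) + 8464) = 1/((-3127 + 611) + 8464) = 1/(-2516 + 8464) = 1/5948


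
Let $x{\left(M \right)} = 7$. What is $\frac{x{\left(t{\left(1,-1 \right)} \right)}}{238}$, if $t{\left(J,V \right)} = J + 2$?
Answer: $\frac{1}{34} \approx 0.029412$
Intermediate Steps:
$t{\left(J,V \right)} = 2 + J$
$\frac{x{\left(t{\left(1,-1 \right)} \right)}}{238} = \frac{7}{238} = 7 \cdot \frac{1}{238} = \frac{1}{34}$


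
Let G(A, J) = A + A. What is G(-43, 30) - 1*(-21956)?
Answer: 21870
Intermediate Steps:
G(A, J) = 2*A
G(-43, 30) - 1*(-21956) = 2*(-43) - 1*(-21956) = -86 + 21956 = 21870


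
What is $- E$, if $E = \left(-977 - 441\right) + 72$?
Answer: $1346$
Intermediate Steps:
$E = -1346$ ($E = -1418 + 72 = -1346$)
$- E = \left(-1\right) \left(-1346\right) = 1346$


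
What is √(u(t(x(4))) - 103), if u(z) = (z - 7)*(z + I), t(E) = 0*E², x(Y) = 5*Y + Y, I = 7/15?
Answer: I*√23910/15 ≈ 10.309*I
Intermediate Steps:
I = 7/15 (I = 7*(1/15) = 7/15 ≈ 0.46667)
x(Y) = 6*Y
t(E) = 0
u(z) = (-7 + z)*(7/15 + z) (u(z) = (z - 7)*(z + 7/15) = (-7 + z)*(7/15 + z))
√(u(t(x(4))) - 103) = √((-49/15 + 0² - 98/15*0) - 103) = √((-49/15 + 0 + 0) - 103) = √(-49/15 - 103) = √(-1594/15) = I*√23910/15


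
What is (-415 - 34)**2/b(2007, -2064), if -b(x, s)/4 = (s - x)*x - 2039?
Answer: 201601/32690144 ≈ 0.0061670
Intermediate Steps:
b(x, s) = 8156 - 4*x*(s - x) (b(x, s) = -4*((s - x)*x - 2039) = -4*(x*(s - x) - 2039) = -4*(-2039 + x*(s - x)) = 8156 - 4*x*(s - x))
(-415 - 34)**2/b(2007, -2064) = (-415 - 34)**2/(8156 + 4*2007**2 - 4*(-2064)*2007) = (-449)**2/(8156 + 4*4028049 + 16569792) = 201601/(8156 + 16112196 + 16569792) = 201601/32690144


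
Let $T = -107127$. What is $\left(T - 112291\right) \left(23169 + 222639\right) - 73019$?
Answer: $-53934772763$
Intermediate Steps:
$\left(T - 112291\right) \left(23169 + 222639\right) - 73019 = \left(-107127 - 112291\right) \left(23169 + 222639\right) - 73019 = \left(-219418\right) 245808 - 73019 = -53934699744 - 73019 = -53934772763$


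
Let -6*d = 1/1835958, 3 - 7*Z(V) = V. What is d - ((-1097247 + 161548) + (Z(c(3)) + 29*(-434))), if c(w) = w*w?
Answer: 73122546239741/77110236 ≈ 9.4829e+5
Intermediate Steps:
c(w) = w**2
Z(V) = 3/7 - V/7
d = -1/11015748 (d = -1/6/1835958 = -1/6*1/1835958 = -1/11015748 ≈ -9.0779e-8)
d - ((-1097247 + 161548) + (Z(c(3)) + 29*(-434))) = -1/11015748 - ((-1097247 + 161548) + ((3/7 - 1/7*3**2) + 29*(-434))) = -1/11015748 - (-935699 + ((3/7 - 1/7*9) - 12586)) = -1/11015748 - (-935699 + ((3/7 - 9/7) - 12586)) = -1/11015748 - (-935699 + (-6/7 - 12586)) = -1/11015748 - (-935699 - 88108/7) = -1/11015748 - 1*(-6638001/7) = -1/11015748 + 6638001/7 = 73122546239741/77110236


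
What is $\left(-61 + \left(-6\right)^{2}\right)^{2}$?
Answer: $625$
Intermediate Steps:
$\left(-61 + \left(-6\right)^{2}\right)^{2} = \left(-61 + 36\right)^{2} = \left(-25\right)^{2} = 625$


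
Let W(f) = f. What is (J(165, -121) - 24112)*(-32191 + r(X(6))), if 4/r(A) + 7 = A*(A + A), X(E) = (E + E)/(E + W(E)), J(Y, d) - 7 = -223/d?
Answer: 469434026238/605 ≈ 7.7592e+8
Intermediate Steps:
J(Y, d) = 7 - 223/d
X(E) = 1 (X(E) = (E + E)/(E + E) = (2*E)/((2*E)) = (2*E)*(1/(2*E)) = 1)
r(A) = 4/(-7 + 2*A²) (r(A) = 4/(-7 + A*(A + A)) = 4/(-7 + A*(2*A)) = 4/(-7 + 2*A²))
(J(165, -121) - 24112)*(-32191 + r(X(6))) = ((7 - 223/(-121)) - 24112)*(-32191 + 4/(-7 + 2*1²)) = ((7 - 223*(-1/121)) - 24112)*(-32191 + 4/(-7 + 2*1)) = ((7 + 223/121) - 24112)*(-32191 + 4/(-7 + 2)) = (1070/121 - 24112)*(-32191 + 4/(-5)) = -2916482*(-32191 + 4*(-⅕))/121 = -2916482*(-32191 - ⅘)/121 = -2916482/121*(-160959/5) = 469434026238/605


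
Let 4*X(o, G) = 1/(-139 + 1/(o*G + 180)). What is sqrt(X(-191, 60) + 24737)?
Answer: sqrt(60812849177518397)/1567921 ≈ 157.28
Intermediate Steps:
X(o, G) = 1/(4*(-139 + 1/(180 + G*o))) (X(o, G) = 1/(4*(-139 + 1/(o*G + 180))) = 1/(4*(-139 + 1/(G*o + 180))) = 1/(4*(-139 + 1/(180 + G*o))))
sqrt(X(-191, 60) + 24737) = sqrt((-180 - 1*60*(-191))/(4*(25019 + 139*60*(-191))) + 24737) = sqrt((-180 + 11460)/(4*(25019 - 1592940)) + 24737) = sqrt((1/4)*11280/(-1567921) + 24737) = sqrt((1/4)*(-1/1567921)*11280 + 24737) = sqrt(-2820/1567921 + 24737) = sqrt(38785658957/1567921) = sqrt(60812849177518397)/1567921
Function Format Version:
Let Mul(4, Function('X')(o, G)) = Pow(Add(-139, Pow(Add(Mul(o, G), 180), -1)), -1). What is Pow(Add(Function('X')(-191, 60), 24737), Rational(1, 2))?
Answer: Mul(Rational(1, 1567921), Pow(60812849177518397, Rational(1, 2))) ≈ 157.28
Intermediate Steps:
Function('X')(o, G) = Mul(Rational(1, 4), Pow(Add(-139, Pow(Add(180, Mul(G, o)), -1)), -1)) (Function('X')(o, G) = Mul(Rational(1, 4), Pow(Add(-139, Pow(Add(Mul(o, G), 180), -1)), -1)) = Mul(Rational(1, 4), Pow(Add(-139, Pow(Add(Mul(G, o), 180), -1)), -1)) = Mul(Rational(1, 4), Pow(Add(-139, Pow(Add(180, Mul(G, o)), -1)), -1)))
Pow(Add(Function('X')(-191, 60), 24737), Rational(1, 2)) = Pow(Add(Mul(Rational(1, 4), Pow(Add(25019, Mul(139, 60, -191)), -1), Add(-180, Mul(-1, 60, -191))), 24737), Rational(1, 2)) = Pow(Add(Mul(Rational(1, 4), Pow(Add(25019, -1592940), -1), Add(-180, 11460)), 24737), Rational(1, 2)) = Pow(Add(Mul(Rational(1, 4), Pow(-1567921, -1), 11280), 24737), Rational(1, 2)) = Pow(Add(Mul(Rational(1, 4), Rational(-1, 1567921), 11280), 24737), Rational(1, 2)) = Pow(Add(Rational(-2820, 1567921), 24737), Rational(1, 2)) = Pow(Rational(38785658957, 1567921), Rational(1, 2)) = Mul(Rational(1, 1567921), Pow(60812849177518397, Rational(1, 2)))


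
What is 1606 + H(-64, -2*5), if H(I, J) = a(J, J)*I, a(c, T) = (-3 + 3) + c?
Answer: 2246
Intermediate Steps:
a(c, T) = c (a(c, T) = 0 + c = c)
H(I, J) = I*J (H(I, J) = J*I = I*J)
1606 + H(-64, -2*5) = 1606 - (-128)*5 = 1606 - 64*(-10) = 1606 + 640 = 2246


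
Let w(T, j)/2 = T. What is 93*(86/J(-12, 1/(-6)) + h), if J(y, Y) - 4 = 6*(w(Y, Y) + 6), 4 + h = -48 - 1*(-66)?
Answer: 28737/19 ≈ 1512.5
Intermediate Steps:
h = 14 (h = -4 + (-48 - 1*(-66)) = -4 + (-48 + 66) = -4 + 18 = 14)
w(T, j) = 2*T
J(y, Y) = 40 + 12*Y (J(y, Y) = 4 + 6*(2*Y + 6) = 4 + 6*(6 + 2*Y) = 4 + (36 + 12*Y) = 40 + 12*Y)
93*(86/J(-12, 1/(-6)) + h) = 93*(86/(40 + 12/(-6)) + 14) = 93*(86/(40 + 12*(-⅙)) + 14) = 93*(86/(40 - 2) + 14) = 93*(86/38 + 14) = 93*(86*(1/38) + 14) = 93*(43/19 + 14) = 93*(309/19) = 28737/19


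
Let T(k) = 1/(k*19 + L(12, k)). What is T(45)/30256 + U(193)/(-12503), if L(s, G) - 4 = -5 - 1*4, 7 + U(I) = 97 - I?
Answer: 2648925303/321547152800 ≈ 0.0082381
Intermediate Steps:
U(I) = 90 - I (U(I) = -7 + (97 - I) = 90 - I)
L(s, G) = -5 (L(s, G) = 4 + (-5 - 1*4) = 4 + (-5 - 4) = 4 - 9 = -5)
T(k) = 1/(-5 + 19*k) (T(k) = 1/(k*19 - 5) = 1/(19*k - 5) = 1/(-5 + 19*k))
T(45)/30256 + U(193)/(-12503) = 1/((-5 + 19*45)*30256) + (90 - 1*193)/(-12503) = (1/30256)/(-5 + 855) + (90 - 193)*(-1/12503) = (1/30256)/850 - 103*(-1/12503) = (1/850)*(1/30256) + 103/12503 = 1/25717600 + 103/12503 = 2648925303/321547152800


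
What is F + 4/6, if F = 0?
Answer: ⅔ ≈ 0.66667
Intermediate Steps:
F + 4/6 = 0 + 4/6 = 0 + 4*(⅙) = 0 + ⅔ = ⅔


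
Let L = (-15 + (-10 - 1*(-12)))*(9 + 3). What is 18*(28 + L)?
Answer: -2304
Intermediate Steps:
L = -156 (L = (-15 + (-10 + 12))*12 = (-15 + 2)*12 = -13*12 = -156)
18*(28 + L) = 18*(28 - 156) = 18*(-128) = -2304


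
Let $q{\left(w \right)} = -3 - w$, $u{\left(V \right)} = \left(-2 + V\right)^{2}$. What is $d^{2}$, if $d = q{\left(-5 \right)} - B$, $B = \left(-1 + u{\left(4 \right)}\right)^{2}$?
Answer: $49$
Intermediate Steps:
$B = 9$ ($B = \left(-1 + \left(-2 + 4\right)^{2}\right)^{2} = \left(-1 + 2^{2}\right)^{2} = \left(-1 + 4\right)^{2} = 3^{2} = 9$)
$d = -7$ ($d = \left(-3 - -5\right) - 9 = \left(-3 + 5\right) - 9 = 2 - 9 = -7$)
$d^{2} = \left(-7\right)^{2} = 49$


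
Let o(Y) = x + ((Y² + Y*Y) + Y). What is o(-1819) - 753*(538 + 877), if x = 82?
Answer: 5550290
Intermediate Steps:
o(Y) = 82 + Y + 2*Y² (o(Y) = 82 + ((Y² + Y*Y) + Y) = 82 + ((Y² + Y²) + Y) = 82 + (2*Y² + Y) = 82 + (Y + 2*Y²) = 82 + Y + 2*Y²)
o(-1819) - 753*(538 + 877) = (82 - 1819 + 2*(-1819)²) - 753*(538 + 877) = (82 - 1819 + 2*3308761) - 753*1415 = (82 - 1819 + 6617522) - 1*1065495 = 6615785 - 1065495 = 5550290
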